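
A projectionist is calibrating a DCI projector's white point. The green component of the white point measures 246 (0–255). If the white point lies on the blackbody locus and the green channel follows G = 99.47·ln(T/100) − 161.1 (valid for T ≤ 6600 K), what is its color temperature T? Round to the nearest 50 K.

ln t = (246 + 161.1) / 99.47 = 4.0927.
t = e^4.0927 = 59.901.
T = 100·t = 5990 K → 6000 K to the nearest 50 K.

6000 K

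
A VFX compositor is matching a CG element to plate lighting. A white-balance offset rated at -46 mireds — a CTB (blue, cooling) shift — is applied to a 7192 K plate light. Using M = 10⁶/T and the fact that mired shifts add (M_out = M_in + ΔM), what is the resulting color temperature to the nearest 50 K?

10750 K

M_in = 10⁶/7192 = 139.04 mireds.
M_out = 139.04 + (-46) = 93.04 mireds.
T_out = 10⁶/93.04 = 10747.7 K → 10750 K.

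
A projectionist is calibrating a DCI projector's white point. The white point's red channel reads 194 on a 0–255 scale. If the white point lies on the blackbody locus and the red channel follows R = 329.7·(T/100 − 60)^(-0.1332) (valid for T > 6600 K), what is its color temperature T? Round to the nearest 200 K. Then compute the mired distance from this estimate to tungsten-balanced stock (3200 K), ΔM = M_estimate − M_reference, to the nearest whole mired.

(t − 60)^(-0.1332) = 194/329.7 = 0.58841.
t − 60 = 0.58841^(1/-0.1332) = 0.58841^(-7.508) = 53.593, so t = 113.593.
T = 100·t = 11359 K → 11400 K to the nearest 200 K.
M_estimate = 10⁶/11400 = 87.72; M_reference = 10⁶/3200 = 312.50.
ΔM = 87.72 − 312.50 = -224.78 → -225 mireds.

-225 mireds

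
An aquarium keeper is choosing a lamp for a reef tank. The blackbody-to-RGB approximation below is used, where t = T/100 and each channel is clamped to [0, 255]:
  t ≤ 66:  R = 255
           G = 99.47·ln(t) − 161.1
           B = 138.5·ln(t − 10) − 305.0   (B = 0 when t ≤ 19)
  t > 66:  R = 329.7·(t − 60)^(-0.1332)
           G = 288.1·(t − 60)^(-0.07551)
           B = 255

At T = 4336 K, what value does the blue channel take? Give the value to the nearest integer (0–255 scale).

t = 4336/100 = 43.36; the t ≤ 66 branch applies.
B = 138.5·ln(43.36 − 10) − 305.0 = 138.5·ln 33.36 − 305.0 = 138.5·3.5074 − 305.0 = 180.769.
Rounded: 181.

181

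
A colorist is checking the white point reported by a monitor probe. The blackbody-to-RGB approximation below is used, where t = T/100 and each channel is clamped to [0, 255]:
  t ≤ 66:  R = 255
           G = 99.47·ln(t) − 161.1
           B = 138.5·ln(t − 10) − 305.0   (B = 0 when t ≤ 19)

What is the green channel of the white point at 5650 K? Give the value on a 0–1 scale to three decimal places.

0.942

t = 5650/100 = 56.5; the t ≤ 66 branch applies.
G = 99.47·ln 56.5 − 161.1 = 99.47·4.0342 − 161.1 = 240.186.
On a 0–1 scale: 240.186/255 = 0.9419 → 0.942.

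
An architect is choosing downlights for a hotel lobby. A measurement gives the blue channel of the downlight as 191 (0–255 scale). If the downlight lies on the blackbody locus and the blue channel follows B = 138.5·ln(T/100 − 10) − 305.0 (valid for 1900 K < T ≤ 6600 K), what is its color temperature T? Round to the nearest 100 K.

4600 K

ln(t − 10) = (191 + 305.0) / 138.5 = 3.5812.
t − 10 = e^3.5812 = 35.918, so t = 45.918.
T = 100·t = 4592 K → 4600 K to the nearest 100 K.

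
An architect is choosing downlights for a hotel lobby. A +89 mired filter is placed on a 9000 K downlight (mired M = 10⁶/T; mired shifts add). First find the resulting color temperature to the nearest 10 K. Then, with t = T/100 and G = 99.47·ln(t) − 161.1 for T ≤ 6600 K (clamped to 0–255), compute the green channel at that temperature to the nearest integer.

M_in = 10⁶/9000 = 111.11; M_out = 111.11 + (+89) = 200.11.
T_out = 10⁶/200.11 = 4997.2 K → 5000 K; t = 50.
G = 99.47·ln 50 − 161.1 = 99.47·3.9120 − 161.1 = 228.029.
Rounded: 228.

228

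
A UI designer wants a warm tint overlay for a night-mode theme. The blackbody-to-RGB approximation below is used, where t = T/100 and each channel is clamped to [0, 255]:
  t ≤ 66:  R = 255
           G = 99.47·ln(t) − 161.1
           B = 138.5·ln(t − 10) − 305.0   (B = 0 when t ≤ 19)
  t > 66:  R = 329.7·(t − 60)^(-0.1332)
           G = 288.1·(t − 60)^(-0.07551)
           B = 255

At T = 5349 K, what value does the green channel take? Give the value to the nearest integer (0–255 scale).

t = 5349/100 = 53.49; the t ≤ 66 branch applies.
G = 99.47·ln 53.49 − 161.1 = 99.47·3.9795 − 161.1 = 234.740.
Rounded: 235.

235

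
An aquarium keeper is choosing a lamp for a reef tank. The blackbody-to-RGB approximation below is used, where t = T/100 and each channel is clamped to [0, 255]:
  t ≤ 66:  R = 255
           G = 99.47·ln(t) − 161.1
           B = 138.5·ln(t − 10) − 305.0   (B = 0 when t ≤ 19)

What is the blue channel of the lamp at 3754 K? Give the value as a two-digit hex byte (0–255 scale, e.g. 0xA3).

t = 3754/100 = 37.54; the t ≤ 66 branch applies.
B = 138.5·ln(37.54 − 10) − 305.0 = 138.5·ln 27.54 − 305.0 = 138.5·3.3156 − 305.0 = 154.216.
Rounded: 154; in hex, 0x9A.

0x9A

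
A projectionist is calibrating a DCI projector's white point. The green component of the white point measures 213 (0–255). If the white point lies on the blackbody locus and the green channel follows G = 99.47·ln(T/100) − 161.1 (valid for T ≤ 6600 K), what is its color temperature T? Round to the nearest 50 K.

4300 K

ln t = (213 + 161.1) / 99.47 = 3.7609.
t = e^3.7609 = 42.989.
T = 100·t = 4299 K → 4300 K to the nearest 50 K.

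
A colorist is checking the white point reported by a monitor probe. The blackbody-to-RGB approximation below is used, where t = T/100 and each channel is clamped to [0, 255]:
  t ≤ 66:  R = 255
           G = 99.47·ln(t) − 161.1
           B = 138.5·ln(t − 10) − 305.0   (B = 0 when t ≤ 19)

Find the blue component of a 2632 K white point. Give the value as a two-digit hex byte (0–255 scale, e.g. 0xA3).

0x52

t = 2632/100 = 26.32; the t ≤ 66 branch applies.
B = 138.5·ln(26.32 − 10) − 305.0 = 138.5·ln 16.32 − 305.0 = 138.5·2.7924 − 305.0 = 81.746.
Rounded: 82; in hex, 0x52.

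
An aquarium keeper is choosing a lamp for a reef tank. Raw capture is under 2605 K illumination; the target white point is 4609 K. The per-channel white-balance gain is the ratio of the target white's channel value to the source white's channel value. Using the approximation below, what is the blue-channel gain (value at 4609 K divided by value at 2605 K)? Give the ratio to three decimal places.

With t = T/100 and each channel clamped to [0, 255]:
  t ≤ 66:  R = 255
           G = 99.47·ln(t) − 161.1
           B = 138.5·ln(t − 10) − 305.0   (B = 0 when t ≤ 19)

2.413

At 2605 K (t = 26.05):
  B = 138.5·ln(26.05 − 10) − 305.0 = 138.5·ln 16.05 − 305.0 = 138.5·2.7757 − 305.0 = 79.436.
At 4609 K (t = 46.09):
  B = 138.5·ln(46.09 − 10) − 305.0 = 138.5·ln 36.09 − 305.0 = 138.5·3.5860 − 305.0 = 191.663.
Gain = 191.663 / 79.436 = 2.4128 → 2.413.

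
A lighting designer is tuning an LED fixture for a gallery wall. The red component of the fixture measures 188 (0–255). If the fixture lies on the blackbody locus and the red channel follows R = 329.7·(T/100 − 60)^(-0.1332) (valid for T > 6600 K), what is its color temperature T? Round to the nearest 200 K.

12800 K

(t − 60)^(-0.1332) = 188/329.7 = 0.57022.
t − 60 = 0.57022^(1/-0.1332) = 0.57022^(-7.508) = 67.848, so t = 127.848.
T = 100·t = 12785 K → 12800 K to the nearest 200 K.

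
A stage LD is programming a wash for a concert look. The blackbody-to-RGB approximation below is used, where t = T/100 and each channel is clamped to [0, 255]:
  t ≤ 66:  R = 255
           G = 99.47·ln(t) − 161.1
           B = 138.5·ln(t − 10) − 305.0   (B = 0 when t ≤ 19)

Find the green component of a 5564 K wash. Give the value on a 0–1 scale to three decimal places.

t = 5564/100 = 55.64; the t ≤ 66 branch applies.
G = 99.47·ln 55.64 − 161.1 = 99.47·4.0189 − 161.1 = 238.660.
On a 0–1 scale: 238.660/255 = 0.9359 → 0.936.

0.936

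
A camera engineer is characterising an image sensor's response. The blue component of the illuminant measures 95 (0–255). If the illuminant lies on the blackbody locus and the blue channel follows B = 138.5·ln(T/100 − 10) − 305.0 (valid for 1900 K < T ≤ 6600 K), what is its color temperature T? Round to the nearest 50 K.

ln(t − 10) = (95 + 305.0) / 138.5 = 2.8881.
t − 10 = e^2.8881 = 17.959, so t = 27.959.
T = 100·t = 2796 K → 2800 K to the nearest 50 K.

2800 K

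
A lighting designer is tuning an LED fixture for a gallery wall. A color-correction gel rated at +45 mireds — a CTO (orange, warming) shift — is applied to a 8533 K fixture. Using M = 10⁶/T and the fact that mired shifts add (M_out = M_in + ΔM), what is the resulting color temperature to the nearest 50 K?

M_in = 10⁶/8533 = 117.19 mireds.
M_out = 117.19 + (+45) = 162.19 mireds.
T_out = 10⁶/162.19 = 6165.5 K → 6150 K.

6150 K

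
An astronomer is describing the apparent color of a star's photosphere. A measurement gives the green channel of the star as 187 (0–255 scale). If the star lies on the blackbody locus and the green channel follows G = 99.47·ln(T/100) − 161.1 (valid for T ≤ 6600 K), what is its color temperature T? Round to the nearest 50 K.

ln t = (187 + 161.1) / 99.47 = 3.4995.
t = e^3.4995 = 33.100.
T = 100·t = 3310 K → 3300 K to the nearest 50 K.

3300 K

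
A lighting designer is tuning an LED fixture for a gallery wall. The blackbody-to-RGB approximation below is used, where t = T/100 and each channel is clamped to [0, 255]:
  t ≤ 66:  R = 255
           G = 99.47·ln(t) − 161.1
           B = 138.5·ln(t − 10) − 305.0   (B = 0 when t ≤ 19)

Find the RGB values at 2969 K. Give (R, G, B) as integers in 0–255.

(255, 176, 108)

t = 2969/100 = 29.69; the t ≤ 66 branch applies.
R = 255 by definition for t ≤ 66.
G = 99.47·ln 29.69 − 161.1 = 99.47·3.3908 − 161.1 = 176.184.
B = 138.5·ln(29.69 − 10) − 305.0 = 138.5·ln 19.69 − 305.0 = 138.5·2.9801 − 305.0 = 107.745.
Rounded: (255, 176, 108).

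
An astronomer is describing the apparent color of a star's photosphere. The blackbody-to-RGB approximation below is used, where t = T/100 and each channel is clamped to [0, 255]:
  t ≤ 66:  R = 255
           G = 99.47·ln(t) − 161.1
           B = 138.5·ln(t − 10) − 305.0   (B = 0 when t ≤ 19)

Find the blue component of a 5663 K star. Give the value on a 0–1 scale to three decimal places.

t = 5663/100 = 56.63; the t ≤ 66 branch applies.
B = 138.5·ln(56.63 − 10) − 305.0 = 138.5·ln 46.63 − 305.0 = 138.5·3.8422 − 305.0 = 227.151.
On a 0–1 scale: 227.151/255 = 0.8908 → 0.891.

0.891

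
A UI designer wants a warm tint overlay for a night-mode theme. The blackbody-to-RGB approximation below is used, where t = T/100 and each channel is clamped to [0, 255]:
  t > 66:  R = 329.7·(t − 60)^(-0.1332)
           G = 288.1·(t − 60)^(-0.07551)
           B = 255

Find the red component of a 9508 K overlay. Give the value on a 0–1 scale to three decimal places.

t = 9508/100 = 95.08; the t > 66 branch applies.
R = 329.7·(95.08 − 60)^(-0.1332) = 329.7·35.08^(-0.1332) = 329.7·0.62258 = 205.266.
On a 0–1 scale: 205.266/255 = 0.8050 → 0.805.

0.805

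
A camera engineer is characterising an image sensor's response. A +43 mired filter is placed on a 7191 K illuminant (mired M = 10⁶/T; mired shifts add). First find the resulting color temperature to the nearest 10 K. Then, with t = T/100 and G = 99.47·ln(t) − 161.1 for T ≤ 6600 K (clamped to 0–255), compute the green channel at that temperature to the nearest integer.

237

M_in = 10⁶/7191 = 139.06; M_out = 139.06 + (+43) = 182.06.
T_out = 10⁶/182.06 = 5492.6 K → 5490 K; t = 54.9.
G = 99.47·ln 54.9 − 161.1 = 99.47·4.0055 − 161.1 = 237.328.
Rounded: 237.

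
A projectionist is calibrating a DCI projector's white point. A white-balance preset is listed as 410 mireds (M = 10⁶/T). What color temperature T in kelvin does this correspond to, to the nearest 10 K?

T = 10⁶ / 410 = 2439.02 K → 2440 K.

2440 K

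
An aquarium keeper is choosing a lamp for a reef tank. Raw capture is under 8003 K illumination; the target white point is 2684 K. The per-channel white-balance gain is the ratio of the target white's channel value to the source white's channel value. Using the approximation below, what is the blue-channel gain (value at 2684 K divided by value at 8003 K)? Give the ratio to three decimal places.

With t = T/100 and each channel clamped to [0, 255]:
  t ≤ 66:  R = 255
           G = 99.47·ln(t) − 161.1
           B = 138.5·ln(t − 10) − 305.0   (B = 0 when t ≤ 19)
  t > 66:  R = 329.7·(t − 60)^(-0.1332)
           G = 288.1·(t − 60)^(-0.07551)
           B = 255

At 8003 K (t = 80.03):
  B = 255 by definition for t > 66.
At 2684 K (t = 26.84):
  B = 138.5·ln(26.84 − 10) − 305.0 = 138.5·ln 16.84 − 305.0 = 138.5·2.8238 − 305.0 = 86.090.
Gain = 86.090 / 255.000 = 0.3376 → 0.338.

0.338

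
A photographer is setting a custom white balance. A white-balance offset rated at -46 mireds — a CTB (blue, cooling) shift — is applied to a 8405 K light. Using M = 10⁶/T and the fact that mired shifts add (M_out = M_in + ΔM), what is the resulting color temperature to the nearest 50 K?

13700 K

M_in = 10⁶/8405 = 118.98 mireds.
M_out = 118.98 + (-46) = 72.98 mireds.
T_out = 10⁶/72.98 = 13703.0 K → 13700 K.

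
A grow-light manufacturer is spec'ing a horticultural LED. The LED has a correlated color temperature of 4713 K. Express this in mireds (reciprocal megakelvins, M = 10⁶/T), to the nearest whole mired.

M = 10⁶ / 4713 = 212.179 → 212 mireds.

212 mireds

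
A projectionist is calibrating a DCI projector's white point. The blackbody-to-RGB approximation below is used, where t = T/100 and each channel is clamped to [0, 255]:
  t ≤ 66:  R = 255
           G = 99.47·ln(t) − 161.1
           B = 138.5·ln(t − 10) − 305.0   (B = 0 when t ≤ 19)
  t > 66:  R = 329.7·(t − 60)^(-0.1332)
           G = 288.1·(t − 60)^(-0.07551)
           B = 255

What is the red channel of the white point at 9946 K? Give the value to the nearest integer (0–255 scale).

t = 9946/100 = 99.46; the t > 66 branch applies.
R = 329.7·(99.46 − 60)^(-0.1332) = 329.7·39.46^(-0.1332) = 329.7·0.61290 = 202.074.
Rounded: 202.

202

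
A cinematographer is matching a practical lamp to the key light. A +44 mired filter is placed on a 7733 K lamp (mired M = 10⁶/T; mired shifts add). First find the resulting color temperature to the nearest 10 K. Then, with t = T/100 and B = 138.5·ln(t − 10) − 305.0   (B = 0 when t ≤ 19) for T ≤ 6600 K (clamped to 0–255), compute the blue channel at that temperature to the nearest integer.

230

M_in = 10⁶/7733 = 129.32; M_out = 129.32 + (+44) = 173.32.
T_out = 10⁶/173.32 = 5769.8 K → 5770 K; t = 57.7.
B = 138.5·ln(57.7 − 10) − 305.0 = 138.5·ln 47.7 − 305.0 = 138.5·3.8649 − 305.0 = 230.293.
Rounded: 230.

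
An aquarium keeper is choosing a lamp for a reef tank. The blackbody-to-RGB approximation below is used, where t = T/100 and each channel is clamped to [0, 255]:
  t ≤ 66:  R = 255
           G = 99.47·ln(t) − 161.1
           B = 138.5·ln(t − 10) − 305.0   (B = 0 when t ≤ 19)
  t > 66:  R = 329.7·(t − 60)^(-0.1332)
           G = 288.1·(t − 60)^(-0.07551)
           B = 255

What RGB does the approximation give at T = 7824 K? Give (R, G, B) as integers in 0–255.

t = 7824/100 = 78.24; the t > 66 branch applies.
R = 329.7·(78.24 − 60)^(-0.1332) = 329.7·18.24^(-0.1332) = 329.7·0.67925 = 223.950.
G = 288.1·(78.24 − 60)^(-0.07551) = 288.1·18.24^(-0.07551) = 288.1·0.80312 = 231.379.
B = 255 by definition for t > 66.
Rounded: (224, 231, 255).

(224, 231, 255)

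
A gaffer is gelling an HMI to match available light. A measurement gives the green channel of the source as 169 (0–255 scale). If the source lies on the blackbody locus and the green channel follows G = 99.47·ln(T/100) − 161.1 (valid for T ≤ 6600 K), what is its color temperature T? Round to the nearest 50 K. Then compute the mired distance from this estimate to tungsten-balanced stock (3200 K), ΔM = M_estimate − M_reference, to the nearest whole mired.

+51 mireds

ln t = (169 + 161.1) / 99.47 = 3.3186.
t = e^3.3186 = 27.621.
T = 100·t = 2762 K → 2750 K to the nearest 50 K.
M_estimate = 10⁶/2750 = 363.64; M_reference = 10⁶/3200 = 312.50.
ΔM = 363.64 − 312.50 = 51.14 → +51 mireds.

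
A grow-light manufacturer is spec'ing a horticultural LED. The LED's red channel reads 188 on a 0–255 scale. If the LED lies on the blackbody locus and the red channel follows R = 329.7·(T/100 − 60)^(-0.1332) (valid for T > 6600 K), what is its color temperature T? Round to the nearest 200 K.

(t − 60)^(-0.1332) = 188/329.7 = 0.57022.
t − 60 = 0.57022^(1/-0.1332) = 0.57022^(-7.508) = 67.848, so t = 127.848.
T = 100·t = 12785 K → 12800 K to the nearest 200 K.

12800 K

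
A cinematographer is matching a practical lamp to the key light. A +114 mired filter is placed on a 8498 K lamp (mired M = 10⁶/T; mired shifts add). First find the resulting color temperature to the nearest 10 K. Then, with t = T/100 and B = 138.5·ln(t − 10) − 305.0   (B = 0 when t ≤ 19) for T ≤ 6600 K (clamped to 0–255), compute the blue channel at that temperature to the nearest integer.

M_in = 10⁶/8498 = 117.67; M_out = 117.67 + (+114) = 231.67.
T_out = 10⁶/231.67 = 4316.4 K → 4320 K; t = 43.2.
B = 138.5·ln(43.2 − 10) − 305.0 = 138.5·ln 33.2 − 305.0 = 138.5·3.5025 − 305.0 = 180.103.
Rounded: 180.

180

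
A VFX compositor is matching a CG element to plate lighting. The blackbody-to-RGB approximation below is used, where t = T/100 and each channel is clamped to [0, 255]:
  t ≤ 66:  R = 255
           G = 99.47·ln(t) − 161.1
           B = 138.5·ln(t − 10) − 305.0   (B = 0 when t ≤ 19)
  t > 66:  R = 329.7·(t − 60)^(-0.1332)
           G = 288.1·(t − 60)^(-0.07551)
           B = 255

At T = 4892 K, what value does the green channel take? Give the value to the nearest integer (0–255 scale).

226

t = 4892/100 = 48.92; the t ≤ 66 branch applies.
G = 99.47·ln 48.92 − 161.1 = 99.47·3.8902 − 161.1 = 225.857.
Rounded: 226.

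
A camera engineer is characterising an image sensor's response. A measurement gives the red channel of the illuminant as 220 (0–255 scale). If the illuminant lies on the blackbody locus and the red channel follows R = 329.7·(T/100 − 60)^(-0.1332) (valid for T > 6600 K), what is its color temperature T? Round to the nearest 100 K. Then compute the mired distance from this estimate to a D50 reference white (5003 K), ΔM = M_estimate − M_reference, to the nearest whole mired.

-76 mireds

(t − 60)^(-0.1332) = 220/329.7 = 0.66727.
t − 60 = 0.66727^(1/-0.1332) = 0.66727^(-7.508) = 20.847, so t = 80.847.
T = 100·t = 8085 K → 8100 K to the nearest 100 K.
M_estimate = 10⁶/8100 = 123.46; M_reference = 10⁶/5003 = 199.88.
ΔM = 123.46 − 199.88 = -76.42 → -76 mireds.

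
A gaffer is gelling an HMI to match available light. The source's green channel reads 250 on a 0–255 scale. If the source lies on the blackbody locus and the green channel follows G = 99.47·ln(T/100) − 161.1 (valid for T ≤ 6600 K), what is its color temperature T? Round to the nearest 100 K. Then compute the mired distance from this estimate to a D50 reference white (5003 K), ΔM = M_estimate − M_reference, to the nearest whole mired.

-39 mireds

ln t = (250 + 161.1) / 99.47 = 4.1329.
t = e^4.1329 = 62.359.
T = 100·t = 6236 K → 6200 K to the nearest 100 K.
M_estimate = 10⁶/6200 = 161.29; M_reference = 10⁶/5003 = 199.88.
ΔM = 161.29 − 199.88 = -38.59 → -39 mireds.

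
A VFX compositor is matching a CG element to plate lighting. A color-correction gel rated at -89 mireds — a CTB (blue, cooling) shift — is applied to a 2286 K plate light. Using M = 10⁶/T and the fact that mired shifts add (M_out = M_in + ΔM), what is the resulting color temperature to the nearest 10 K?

M_in = 10⁶/2286 = 437.45 mireds.
M_out = 437.45 + (-89) = 348.45 mireds.
T_out = 10⁶/348.45 = 2869.9 K → 2870 K.

2870 K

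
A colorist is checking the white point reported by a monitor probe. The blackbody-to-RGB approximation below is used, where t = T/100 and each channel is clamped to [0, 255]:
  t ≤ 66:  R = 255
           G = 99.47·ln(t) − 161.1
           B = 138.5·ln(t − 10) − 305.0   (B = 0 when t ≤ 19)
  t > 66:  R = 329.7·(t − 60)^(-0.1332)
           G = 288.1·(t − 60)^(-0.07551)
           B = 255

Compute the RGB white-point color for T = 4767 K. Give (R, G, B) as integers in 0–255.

(255, 223, 198)

t = 4767/100 = 47.67; the t ≤ 66 branch applies.
R = 255 by definition for t ≤ 66.
G = 99.47·ln 47.67 − 161.1 = 99.47·3.8643 − 161.1 = 223.282.
B = 138.5·ln(47.67 − 10) − 305.0 = 138.5·ln 37.67 − 305.0 = 138.5·3.6289 − 305.0 = 197.598.
Rounded: (255, 223, 198).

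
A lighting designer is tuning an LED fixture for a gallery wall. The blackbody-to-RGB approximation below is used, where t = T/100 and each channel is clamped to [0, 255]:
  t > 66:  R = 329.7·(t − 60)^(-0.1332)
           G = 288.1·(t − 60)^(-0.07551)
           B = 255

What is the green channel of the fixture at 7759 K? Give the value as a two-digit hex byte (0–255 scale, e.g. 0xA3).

t = 7759/100 = 77.59; the t > 66 branch applies.
G = 288.1·(77.59 − 60)^(-0.07551) = 288.1·17.59^(-0.07551) = 288.1·0.80532 = 232.013.
Rounded: 232; in hex, 0xE8.

0xE8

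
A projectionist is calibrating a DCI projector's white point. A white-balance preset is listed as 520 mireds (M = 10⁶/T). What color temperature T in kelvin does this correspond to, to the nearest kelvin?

1923 K

T = 10⁶ / 520 = 1923.08 K → 1923 K.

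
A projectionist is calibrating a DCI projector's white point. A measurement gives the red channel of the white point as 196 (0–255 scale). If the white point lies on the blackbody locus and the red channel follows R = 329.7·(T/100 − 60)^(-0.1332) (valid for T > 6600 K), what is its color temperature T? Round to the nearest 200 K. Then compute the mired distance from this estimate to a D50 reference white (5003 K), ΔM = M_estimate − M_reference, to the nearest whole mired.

(t − 60)^(-0.1332) = 196/329.7 = 0.59448.
t − 60 = 0.59448^(1/-0.1332) = 0.59448^(-7.508) = 49.621, so t = 109.621.
T = 100·t = 10962 K → 11000 K to the nearest 200 K.
M_estimate = 10⁶/11000 = 90.91; M_reference = 10⁶/5003 = 199.88.
ΔM = 90.91 − 199.88 = -108.97 → -109 mireds.

-109 mireds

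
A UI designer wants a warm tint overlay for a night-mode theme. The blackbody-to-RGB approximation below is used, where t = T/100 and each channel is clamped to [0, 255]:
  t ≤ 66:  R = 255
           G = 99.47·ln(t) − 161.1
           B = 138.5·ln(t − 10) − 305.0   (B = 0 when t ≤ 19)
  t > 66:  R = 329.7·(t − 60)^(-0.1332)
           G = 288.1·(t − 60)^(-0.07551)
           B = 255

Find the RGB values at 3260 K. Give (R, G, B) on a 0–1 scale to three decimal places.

(1.000, 0.727, 0.497)

t = 3260/100 = 32.6; the t ≤ 66 branch applies.
R = 255 by definition for t ≤ 66.
G = 99.47·ln 32.6 − 161.1 = 99.47·3.4843 − 161.1 = 185.485.
B = 138.5·ln(32.6 − 10) − 305.0 = 138.5·ln 22.6 − 305.0 = 138.5·3.1179 − 305.0 = 126.836.
Dividing each by 255: (1.0000, 0.7274, 0.4974) → (1.000, 0.727, 0.497).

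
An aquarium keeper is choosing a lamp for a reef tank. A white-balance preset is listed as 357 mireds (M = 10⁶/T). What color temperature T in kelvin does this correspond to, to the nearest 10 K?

2800 K

T = 10⁶ / 357 = 2801.12 K → 2800 K.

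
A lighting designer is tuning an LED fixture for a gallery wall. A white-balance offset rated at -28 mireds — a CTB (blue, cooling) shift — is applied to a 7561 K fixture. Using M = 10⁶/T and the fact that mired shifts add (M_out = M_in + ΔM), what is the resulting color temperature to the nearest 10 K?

M_in = 10⁶/7561 = 132.26 mireds.
M_out = 132.26 + (-28) = 104.26 mireds.
T_out = 10⁶/104.26 = 9591.6 K → 9590 K.

9590 K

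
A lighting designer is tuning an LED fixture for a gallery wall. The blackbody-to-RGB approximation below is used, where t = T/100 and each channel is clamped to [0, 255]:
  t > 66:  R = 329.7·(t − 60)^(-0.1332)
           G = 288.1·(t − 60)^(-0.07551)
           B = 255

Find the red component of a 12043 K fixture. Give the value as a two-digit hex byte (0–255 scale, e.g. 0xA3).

t = 12043/100 = 120.43; the t > 66 branch applies.
R = 329.7·(120.43 − 60)^(-0.1332) = 329.7·60.43^(-0.1332) = 329.7·0.57908 = 190.922.
Rounded: 191; in hex, 0xBF.

0xBF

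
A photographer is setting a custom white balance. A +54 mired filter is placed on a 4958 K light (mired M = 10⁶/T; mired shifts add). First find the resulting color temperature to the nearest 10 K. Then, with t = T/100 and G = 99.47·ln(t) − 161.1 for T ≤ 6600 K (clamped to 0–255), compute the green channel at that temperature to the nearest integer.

M_in = 10⁶/4958 = 201.69; M_out = 201.69 + (+54) = 255.69.
T_out = 10⁶/255.69 = 3910.9 K → 3910 K; t = 39.1.
G = 99.47·ln 39.1 − 161.1 = 99.47·3.6661 − 161.1 = 203.569.
Rounded: 204.

204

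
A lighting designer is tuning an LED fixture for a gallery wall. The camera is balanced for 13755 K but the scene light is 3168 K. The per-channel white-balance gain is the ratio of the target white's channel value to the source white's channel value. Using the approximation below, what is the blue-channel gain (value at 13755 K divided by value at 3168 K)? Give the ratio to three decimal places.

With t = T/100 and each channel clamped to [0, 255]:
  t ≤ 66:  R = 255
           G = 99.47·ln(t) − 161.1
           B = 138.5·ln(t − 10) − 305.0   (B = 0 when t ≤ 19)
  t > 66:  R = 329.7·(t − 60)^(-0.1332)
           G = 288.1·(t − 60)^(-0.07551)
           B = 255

2.106

At 3168 K (t = 31.68):
  B = 138.5·ln(31.68 − 10) − 305.0 = 138.5·ln 21.68 − 305.0 = 138.5·3.0764 − 305.0 = 121.080.
At 13755 K (t = 137.55):
  B = 255 by definition for t > 66.
Gain = 255.000 / 121.080 = 2.1060 → 2.106.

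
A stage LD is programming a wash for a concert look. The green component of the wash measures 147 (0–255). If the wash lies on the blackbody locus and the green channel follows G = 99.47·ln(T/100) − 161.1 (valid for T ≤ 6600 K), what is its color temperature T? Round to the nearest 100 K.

2200 K

ln t = (147 + 161.1) / 99.47 = 3.0974.
t = e^3.0974 = 22.141.
T = 100·t = 2214 K → 2200 K to the nearest 100 K.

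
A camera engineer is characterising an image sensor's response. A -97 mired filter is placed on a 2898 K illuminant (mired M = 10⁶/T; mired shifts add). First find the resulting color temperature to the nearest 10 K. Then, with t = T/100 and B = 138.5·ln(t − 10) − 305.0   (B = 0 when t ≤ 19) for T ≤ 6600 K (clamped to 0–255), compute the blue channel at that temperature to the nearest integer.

167

M_in = 10⁶/2898 = 345.07; M_out = 345.07 + (-97) = 248.07.
T_out = 10⁶/248.07 = 4031.2 K → 4030 K; t = 40.3.
B = 138.5·ln(40.3 − 10) − 305.0 = 138.5·ln 30.3 − 305.0 = 138.5·3.4111 − 305.0 = 167.444.
Rounded: 167.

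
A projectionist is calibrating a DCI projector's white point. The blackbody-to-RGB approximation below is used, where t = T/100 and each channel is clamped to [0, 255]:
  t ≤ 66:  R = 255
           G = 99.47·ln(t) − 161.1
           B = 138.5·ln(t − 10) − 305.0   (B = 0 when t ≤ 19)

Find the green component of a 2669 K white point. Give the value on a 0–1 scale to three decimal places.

t = 2669/100 = 26.69; the t ≤ 66 branch applies.
G = 99.47·ln 26.69 − 161.1 = 99.47·3.2843 − 161.1 = 165.588.
On a 0–1 scale: 165.588/255 = 0.6494 → 0.649.

0.649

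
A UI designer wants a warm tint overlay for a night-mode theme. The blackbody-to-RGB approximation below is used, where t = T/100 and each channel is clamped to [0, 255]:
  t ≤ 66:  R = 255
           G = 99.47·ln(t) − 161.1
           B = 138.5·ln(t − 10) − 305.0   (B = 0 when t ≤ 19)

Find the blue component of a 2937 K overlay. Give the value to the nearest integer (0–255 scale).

t = 2937/100 = 29.37; the t ≤ 66 branch applies.
B = 138.5·ln(29.37 − 10) − 305.0 = 138.5·ln 19.37 − 305.0 = 138.5·2.9637 − 305.0 = 105.476.
Rounded: 105.

105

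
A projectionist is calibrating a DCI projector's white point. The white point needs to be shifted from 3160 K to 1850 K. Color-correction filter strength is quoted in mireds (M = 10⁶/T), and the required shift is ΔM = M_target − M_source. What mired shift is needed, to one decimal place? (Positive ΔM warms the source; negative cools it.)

M_source = 10⁶/3160 = 316.456; M_target = 10⁶/1850 = 540.541.
ΔM = 540.541 − 316.456 = 224.085 → +224.1 mireds, a warming shift.

+224.1 mireds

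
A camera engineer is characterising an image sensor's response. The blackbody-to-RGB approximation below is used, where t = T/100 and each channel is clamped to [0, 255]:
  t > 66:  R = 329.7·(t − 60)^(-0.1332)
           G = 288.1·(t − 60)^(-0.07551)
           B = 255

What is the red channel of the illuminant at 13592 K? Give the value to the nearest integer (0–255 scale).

185

t = 13592/100 = 135.92; the t > 66 branch applies.
R = 329.7·(135.92 − 60)^(-0.1332) = 329.7·75.92^(-0.1332) = 329.7·0.56174 = 185.206.
Rounded: 185.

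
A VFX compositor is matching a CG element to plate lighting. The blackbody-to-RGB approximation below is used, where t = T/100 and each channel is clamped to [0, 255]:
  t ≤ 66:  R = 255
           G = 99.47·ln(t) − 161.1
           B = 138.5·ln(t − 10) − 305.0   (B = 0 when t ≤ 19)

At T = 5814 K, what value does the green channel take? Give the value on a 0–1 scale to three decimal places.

t = 5814/100 = 58.14; the t ≤ 66 branch applies.
G = 99.47·ln 58.14 − 161.1 = 99.47·4.0629 − 161.1 = 243.032.
On a 0–1 scale: 243.032/255 = 0.9531 → 0.953.

0.953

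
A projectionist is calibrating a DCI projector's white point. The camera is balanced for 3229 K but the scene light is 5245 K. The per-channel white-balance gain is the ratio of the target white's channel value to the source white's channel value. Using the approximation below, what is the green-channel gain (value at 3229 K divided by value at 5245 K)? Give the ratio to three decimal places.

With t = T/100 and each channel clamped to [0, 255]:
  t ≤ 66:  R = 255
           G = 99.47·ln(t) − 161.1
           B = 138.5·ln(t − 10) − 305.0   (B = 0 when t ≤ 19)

0.793

At 5245 K (t = 52.45):
  G = 99.47·ln 52.45 − 161.1 = 99.47·3.9599 − 161.1 = 232.787.
At 3229 K (t = 32.29):
  G = 99.47·ln 32.29 − 161.1 = 99.47·3.4748 − 161.1 = 184.534.
Gain = 184.534 / 232.787 = 0.7927 → 0.793.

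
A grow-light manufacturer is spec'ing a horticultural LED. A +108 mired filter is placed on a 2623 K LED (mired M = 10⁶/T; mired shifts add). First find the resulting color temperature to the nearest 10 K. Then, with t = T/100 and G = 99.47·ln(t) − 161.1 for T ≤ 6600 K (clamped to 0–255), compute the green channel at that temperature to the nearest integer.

M_in = 10⁶/2623 = 381.24; M_out = 381.24 + (+108) = 489.24.
T_out = 10⁶/489.24 = 2044.0 K → 2040 K; t = 20.4.
G = 99.47·ln 20.4 − 161.1 = 99.47·3.0155 − 161.1 = 138.855.
Rounded: 139.

139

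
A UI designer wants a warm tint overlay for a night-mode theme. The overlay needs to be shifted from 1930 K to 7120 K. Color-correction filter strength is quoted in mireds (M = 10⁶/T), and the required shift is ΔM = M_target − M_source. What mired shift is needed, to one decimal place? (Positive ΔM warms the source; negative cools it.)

-377.7 mireds

M_source = 10⁶/1930 = 518.135; M_target = 10⁶/7120 = 140.449.
ΔM = 140.449 − 518.135 = -377.685 → -377.7 mireds, a cooling shift.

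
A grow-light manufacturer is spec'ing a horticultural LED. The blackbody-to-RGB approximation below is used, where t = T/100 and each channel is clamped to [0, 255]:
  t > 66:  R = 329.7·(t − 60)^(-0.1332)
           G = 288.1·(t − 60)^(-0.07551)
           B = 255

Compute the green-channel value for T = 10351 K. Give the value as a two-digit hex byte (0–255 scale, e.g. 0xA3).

0xD9

t = 10351/100 = 103.51; the t > 66 branch applies.
G = 288.1·(103.51 − 60)^(-0.07551) = 288.1·43.51^(-0.07551) = 288.1·0.75209 = 216.677.
Rounded: 217; in hex, 0xD9.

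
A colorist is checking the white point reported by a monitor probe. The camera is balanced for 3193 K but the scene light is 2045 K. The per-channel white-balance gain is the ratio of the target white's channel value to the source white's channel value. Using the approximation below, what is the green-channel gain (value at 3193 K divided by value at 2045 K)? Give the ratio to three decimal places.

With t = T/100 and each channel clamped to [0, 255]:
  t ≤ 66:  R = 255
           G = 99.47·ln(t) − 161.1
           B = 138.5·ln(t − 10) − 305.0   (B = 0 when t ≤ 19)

1.319

At 2045 K (t = 20.45):
  G = 99.47·ln 20.45 − 161.1 = 99.47·3.0180 − 161.1 = 139.099.
At 3193 K (t = 31.93):
  G = 99.47·ln 31.93 − 161.1 = 99.47·3.4635 − 161.1 = 183.419.
Gain = 183.419 / 139.099 = 1.3186 → 1.319.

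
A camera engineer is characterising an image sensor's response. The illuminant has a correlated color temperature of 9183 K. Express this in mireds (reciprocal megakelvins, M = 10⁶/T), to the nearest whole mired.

109 mireds

M = 10⁶ / 9183 = 108.897 → 109 mireds.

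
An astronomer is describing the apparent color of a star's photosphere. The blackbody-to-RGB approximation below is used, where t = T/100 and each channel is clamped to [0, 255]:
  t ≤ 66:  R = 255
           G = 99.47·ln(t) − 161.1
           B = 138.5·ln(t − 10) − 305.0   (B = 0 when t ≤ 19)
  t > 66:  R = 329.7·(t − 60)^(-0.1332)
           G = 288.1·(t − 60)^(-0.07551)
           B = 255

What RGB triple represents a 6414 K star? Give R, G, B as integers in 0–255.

R=255, G=253, B=248

t = 6414/100 = 64.14; the t ≤ 66 branch applies.
R = 255 by definition for t ≤ 66.
G = 99.47·ln 64.14 − 161.1 = 99.47·4.1611 − 161.1 = 252.801.
B = 138.5·ln(64.14 − 10) − 305.0 = 138.5·ln 54.14 − 305.0 = 138.5·3.9916 − 305.0 = 247.833.
Rounded: (255, 253, 248).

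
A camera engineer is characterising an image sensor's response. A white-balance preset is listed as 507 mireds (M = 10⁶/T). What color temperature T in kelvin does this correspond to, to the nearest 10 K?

T = 10⁶ / 507 = 1972.39 K → 1970 K.

1970 K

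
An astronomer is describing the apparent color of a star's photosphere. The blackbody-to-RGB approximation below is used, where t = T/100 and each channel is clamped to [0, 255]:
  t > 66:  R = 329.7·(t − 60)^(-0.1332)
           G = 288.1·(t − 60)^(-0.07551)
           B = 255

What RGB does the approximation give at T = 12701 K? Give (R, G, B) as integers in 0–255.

(188, 210, 255)

t = 12701/100 = 127.01; the t > 66 branch applies.
R = 329.7·(127.01 − 60)^(-0.1332) = 329.7·67.01^(-0.1332) = 329.7·0.57116 = 188.312.
G = 288.1·(127.01 − 60)^(-0.07551) = 288.1·67.01^(-0.07551) = 288.1·0.72796 = 209.726.
B = 255 by definition for t > 66.
Rounded: (188, 210, 255).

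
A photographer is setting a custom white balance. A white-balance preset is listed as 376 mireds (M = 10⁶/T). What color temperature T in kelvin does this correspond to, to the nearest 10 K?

T = 10⁶ / 376 = 2659.57 K → 2660 K.

2660 K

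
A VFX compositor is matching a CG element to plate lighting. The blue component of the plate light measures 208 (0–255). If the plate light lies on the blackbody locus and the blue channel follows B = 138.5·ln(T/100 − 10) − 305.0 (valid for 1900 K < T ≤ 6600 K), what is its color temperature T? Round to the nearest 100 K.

ln(t − 10) = (208 + 305.0) / 138.5 = 3.7040.
t − 10 = e^3.7040 = 40.608, so t = 50.608.
T = 100·t = 5061 K → 5100 K to the nearest 100 K.

5100 K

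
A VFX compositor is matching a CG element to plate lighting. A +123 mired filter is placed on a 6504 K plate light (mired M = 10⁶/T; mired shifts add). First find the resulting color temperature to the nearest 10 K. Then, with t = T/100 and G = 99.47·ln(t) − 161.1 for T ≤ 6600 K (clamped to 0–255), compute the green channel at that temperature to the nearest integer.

M_in = 10⁶/6504 = 153.75; M_out = 153.75 + (+123) = 276.75.
T_out = 10⁶/276.75 = 3613.3 K → 3610 K; t = 36.1.
G = 99.47·ln 36.1 − 161.1 = 99.47·3.5863 − 161.1 = 195.629.
Rounded: 196.

196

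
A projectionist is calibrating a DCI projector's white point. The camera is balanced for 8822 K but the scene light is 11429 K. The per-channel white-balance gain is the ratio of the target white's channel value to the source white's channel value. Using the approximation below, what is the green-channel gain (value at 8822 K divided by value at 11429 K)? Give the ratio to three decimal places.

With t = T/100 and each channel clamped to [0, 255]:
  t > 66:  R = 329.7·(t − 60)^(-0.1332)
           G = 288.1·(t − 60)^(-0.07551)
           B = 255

At 11429 K (t = 114.29):
  G = 288.1·(114.29 − 60)^(-0.07551) = 288.1·54.29^(-0.07551) = 288.1·0.73962 = 213.086.
At 8822 K (t = 88.22):
  G = 288.1·(88.22 − 60)^(-0.07551) = 288.1·28.22^(-0.07551) = 288.1·0.77708 = 223.878.
Gain = 223.878 / 213.086 = 1.0506 → 1.051.

1.051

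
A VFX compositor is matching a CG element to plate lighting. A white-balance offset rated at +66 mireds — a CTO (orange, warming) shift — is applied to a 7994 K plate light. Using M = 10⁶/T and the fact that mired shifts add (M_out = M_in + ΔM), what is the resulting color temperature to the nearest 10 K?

M_in = 10⁶/7994 = 125.09 mireds.
M_out = 125.09 + (+66) = 191.09 mireds.
T_out = 10⁶/191.09 = 5233.0 K → 5230 K.

5230 K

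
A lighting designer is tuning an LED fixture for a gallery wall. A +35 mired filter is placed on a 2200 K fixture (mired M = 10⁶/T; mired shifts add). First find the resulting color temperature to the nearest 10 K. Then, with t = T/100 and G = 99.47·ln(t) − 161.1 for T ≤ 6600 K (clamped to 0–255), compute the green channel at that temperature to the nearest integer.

139

M_in = 10⁶/2200 = 454.55; M_out = 454.55 + (+35) = 489.55.
T_out = 10⁶/489.55 = 2042.7 K → 2040 K; t = 20.4.
G = 99.47·ln 20.4 − 161.1 = 99.47·3.0155 − 161.1 = 138.855.
Rounded: 139.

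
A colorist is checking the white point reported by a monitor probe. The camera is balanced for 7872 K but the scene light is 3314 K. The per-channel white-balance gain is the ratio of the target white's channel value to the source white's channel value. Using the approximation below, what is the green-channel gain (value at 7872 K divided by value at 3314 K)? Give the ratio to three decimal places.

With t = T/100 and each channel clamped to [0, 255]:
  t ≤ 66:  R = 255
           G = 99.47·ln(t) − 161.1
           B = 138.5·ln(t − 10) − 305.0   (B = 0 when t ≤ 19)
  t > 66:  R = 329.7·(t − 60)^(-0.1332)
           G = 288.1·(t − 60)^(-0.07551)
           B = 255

At 3314 K (t = 33.14):
  G = 99.47·ln 33.14 − 161.1 = 99.47·3.5007 − 161.1 = 187.119.
At 7872 K (t = 78.72):
  G = 288.1·(78.72 − 60)^(-0.07551) = 288.1·18.72^(-0.07551) = 288.1·0.80155 = 230.925.
Gain = 230.925 / 187.119 = 1.2341 → 1.234.

1.234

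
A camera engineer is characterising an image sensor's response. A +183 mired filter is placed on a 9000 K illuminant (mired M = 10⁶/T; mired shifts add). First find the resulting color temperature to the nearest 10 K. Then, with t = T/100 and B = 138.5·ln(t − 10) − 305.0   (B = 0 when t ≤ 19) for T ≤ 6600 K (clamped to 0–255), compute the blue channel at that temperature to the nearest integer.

135

M_in = 10⁶/9000 = 111.11; M_out = 111.11 + (+183) = 294.11.
T_out = 10⁶/294.11 = 3400.1 K → 3400 K; t = 34.
B = 138.5·ln(34 − 10) − 305.0 = 138.5·ln 24 − 305.0 = 138.5·3.1781 − 305.0 = 135.160.
Rounded: 135.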